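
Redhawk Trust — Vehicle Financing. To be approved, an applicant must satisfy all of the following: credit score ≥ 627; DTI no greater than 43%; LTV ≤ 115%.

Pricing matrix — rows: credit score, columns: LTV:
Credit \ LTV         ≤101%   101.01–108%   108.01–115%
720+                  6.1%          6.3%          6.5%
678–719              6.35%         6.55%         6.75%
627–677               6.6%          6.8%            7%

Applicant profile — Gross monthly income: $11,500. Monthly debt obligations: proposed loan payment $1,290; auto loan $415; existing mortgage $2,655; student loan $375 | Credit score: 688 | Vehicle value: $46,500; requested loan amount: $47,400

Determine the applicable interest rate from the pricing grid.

Credit score 688 ≥ 627; Total monthly debts = (1,290 + 415 + 2,655 + 375) = 4,735. DTI = 4,735/11,500 = 41.2% ≤ 43%
Loan-to-value = 47,400/46,500 = 101.9% — pass (115% max)
Score 688 is in the 678–719 band; LTV 101.9% is in the 101.01–108% band → 6.55%.

6.55%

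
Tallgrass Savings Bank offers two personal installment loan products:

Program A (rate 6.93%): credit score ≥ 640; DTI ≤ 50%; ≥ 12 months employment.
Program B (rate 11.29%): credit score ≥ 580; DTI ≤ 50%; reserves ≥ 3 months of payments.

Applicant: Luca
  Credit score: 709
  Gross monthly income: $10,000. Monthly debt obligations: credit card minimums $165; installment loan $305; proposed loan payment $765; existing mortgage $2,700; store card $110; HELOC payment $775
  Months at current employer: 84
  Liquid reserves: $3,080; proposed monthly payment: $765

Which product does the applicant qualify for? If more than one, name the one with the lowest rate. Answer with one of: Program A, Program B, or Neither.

Program A

Total debts = (165 + 305 + 765 + 2,700 + 110 + 775) = 4,820; DTI = 4,820/10,000 = 48.2%.
Reserves = 3,080/765 = 4.0 months.
Program A: score 709 ≥ 640; DTI 48.2% ≤ 50%; employment 84 ≥ 12 mo → qualifies.
Program B: score 709 ≥ 580; DTI 48.2% ≤ 50%; reserves 4.0 ≥ 3 mo → qualifies.
Qualifying: Program A, Program B. Lowest rate is 6.93% → Program A.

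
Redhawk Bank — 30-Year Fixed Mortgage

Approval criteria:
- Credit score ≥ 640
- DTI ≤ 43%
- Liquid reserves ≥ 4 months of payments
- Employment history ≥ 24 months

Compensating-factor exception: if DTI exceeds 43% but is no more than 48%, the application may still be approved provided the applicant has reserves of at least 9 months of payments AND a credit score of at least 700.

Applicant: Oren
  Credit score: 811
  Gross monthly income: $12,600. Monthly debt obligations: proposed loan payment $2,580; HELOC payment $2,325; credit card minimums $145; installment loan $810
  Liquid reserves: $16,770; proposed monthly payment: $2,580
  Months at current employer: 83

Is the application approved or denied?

Credit score 811 ≥ 640 (meets base)
Total debts = (2,580 + 2,325 + 145 + 810) = 5,860. DTI = 5,860/12,600 = 46.5% > 43% — standard DTI limit exceeded.
Reserves = 16,770/2,580 = 6.5 months ≥ 4
Employment 83 ≥ 24 months
DTI 46.5% is within the 43%–48% exception band; checking compensating factors.
Override check — reserves: 6.5 mo (short of 9); score: 811 (ok).
Compensating-factor requirement not fully met.

Denied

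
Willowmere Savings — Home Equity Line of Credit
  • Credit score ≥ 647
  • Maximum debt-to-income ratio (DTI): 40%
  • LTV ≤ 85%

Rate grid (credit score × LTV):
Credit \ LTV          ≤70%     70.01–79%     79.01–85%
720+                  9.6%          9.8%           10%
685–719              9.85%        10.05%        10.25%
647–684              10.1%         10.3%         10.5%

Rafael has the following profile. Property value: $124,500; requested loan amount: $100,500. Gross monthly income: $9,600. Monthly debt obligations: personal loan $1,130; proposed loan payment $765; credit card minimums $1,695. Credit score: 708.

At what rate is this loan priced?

Credit score 708 ≥ 647; Total monthly debts = (1,130 + 765 + 1,695) = 3,590. Debt-to-income = 3,590/9,600 = 37.4% — meets 40% limit
LTV = 100,500/124,500 = 80.7% ≤ 85%
Credit 708 → row 685–719; LTV 80.7% → column 79.01–85%. Grid cell → 10.25%.

10.25%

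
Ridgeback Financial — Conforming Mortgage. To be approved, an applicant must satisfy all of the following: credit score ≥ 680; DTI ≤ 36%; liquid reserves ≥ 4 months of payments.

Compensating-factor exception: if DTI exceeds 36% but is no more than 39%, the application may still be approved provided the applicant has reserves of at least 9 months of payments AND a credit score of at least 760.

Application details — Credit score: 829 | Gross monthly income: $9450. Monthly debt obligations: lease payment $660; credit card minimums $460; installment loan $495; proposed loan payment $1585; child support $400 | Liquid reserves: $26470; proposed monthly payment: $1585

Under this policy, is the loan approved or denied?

Approved

Credit score 829 ≥ 680 (meets base)
Total debts = (660 + 460 + 495 + 1,585 + 400) = 3,600. DTI: 3,600 ÷ 9,450 = 38.1%, over the 36% base limit.
Liquid reserves cover 26,470/1,585 = 16.7 months — ≥ 4 required
DTI 38.1% is within the 36%–39% exception band; checking compensating factors.
Override check — reserves: 16.7 mo (ok); score: 829 (ok).
Both override conditions satisfied; DTI exception granted.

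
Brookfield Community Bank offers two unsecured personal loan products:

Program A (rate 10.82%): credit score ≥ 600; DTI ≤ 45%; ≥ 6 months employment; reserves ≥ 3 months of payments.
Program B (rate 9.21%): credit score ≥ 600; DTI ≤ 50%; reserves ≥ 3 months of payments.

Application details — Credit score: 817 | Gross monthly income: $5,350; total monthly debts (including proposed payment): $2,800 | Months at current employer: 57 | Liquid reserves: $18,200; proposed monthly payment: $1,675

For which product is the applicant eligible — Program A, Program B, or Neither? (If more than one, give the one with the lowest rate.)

Neither

DTI = 2,800/5,350 = 52.3%.
Reserves = 18,200/1,675 = 10.9 months.
Program A: score 817 ≥ 600; DTI 52.3% > 45%; employment 57 ≥ 6 mo; reserves 10.9 ≥ 3 mo → does not qualify.
Program B: score 817 ≥ 600; DTI 52.3% > 50%; reserves 10.9 ≥ 3 mo → does not qualify.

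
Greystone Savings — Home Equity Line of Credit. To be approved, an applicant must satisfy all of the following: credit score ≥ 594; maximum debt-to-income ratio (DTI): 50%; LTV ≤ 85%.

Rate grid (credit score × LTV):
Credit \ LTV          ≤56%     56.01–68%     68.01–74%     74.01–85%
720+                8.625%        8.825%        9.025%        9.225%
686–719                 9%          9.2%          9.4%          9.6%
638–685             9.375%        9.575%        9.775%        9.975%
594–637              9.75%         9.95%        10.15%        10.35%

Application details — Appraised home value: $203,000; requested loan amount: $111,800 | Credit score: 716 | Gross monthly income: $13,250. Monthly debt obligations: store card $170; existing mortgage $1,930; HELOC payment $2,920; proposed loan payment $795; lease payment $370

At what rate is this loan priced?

9%

Credit score 716 ≥ 594; Total monthly debts = (170 + 1,930 + 2,920 + 795 + 370) = 6,185. Debt-to-income = 6,185/13,250 = 46.7% — meets 50% limit
LTV: 111,800 ÷ 203,000 = 55.1%, within 85% cap
Credit 716 → row 686–719; LTV 55.1% → column ≤56%. Grid cell → 9%.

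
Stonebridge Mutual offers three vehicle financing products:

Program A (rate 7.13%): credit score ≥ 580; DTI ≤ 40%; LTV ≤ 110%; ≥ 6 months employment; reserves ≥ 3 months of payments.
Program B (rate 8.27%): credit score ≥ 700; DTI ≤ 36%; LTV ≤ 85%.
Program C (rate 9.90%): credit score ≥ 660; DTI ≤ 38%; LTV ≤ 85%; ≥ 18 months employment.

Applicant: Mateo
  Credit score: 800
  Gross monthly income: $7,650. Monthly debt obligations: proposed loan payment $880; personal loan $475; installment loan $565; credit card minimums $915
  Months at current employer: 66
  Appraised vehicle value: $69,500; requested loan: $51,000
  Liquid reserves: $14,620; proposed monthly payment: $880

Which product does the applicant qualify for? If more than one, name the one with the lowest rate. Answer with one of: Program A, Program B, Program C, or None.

Total debts = (880 + 475 + 565 + 915) = 2,835; DTI = 2,835/7,650 = 37.1%.
LTV = 51,000/69,500 = 73.4%.
Reserves = 14,620/880 = 16.6 months.
Program A: score 800 ≥ 580; DTI 37.1% ≤ 40%; LTV 73.4% ≤ 110%; employment 66 ≥ 6 mo; reserves 16.6 ≥ 3 mo → qualifies.
Program B: score 800 ≥ 700; DTI 37.1% > 36%; LTV 73.4% ≤ 85% → does not qualify.
Program C: score 800 ≥ 660; DTI 37.1% ≤ 38%; LTV 73.4% ≤ 85%; employment 66 ≥ 18 mo → qualifies.
Qualifying: Program A, Program C. Lowest rate is 7.13% → Program A.

Program A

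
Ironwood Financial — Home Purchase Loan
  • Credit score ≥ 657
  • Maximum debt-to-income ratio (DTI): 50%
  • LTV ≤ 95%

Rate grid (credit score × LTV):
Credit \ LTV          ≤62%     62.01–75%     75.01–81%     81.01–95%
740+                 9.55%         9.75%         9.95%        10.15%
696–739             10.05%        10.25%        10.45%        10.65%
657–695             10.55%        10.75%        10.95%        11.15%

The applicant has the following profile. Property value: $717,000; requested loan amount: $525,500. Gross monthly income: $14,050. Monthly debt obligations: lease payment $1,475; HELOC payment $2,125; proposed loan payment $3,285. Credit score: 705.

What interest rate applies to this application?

Credit score 705 ≥ 657; Total monthly debts = (1,475 + 2,125 + 3,285) = 6,885. DTI: 6,885 ÷ 14,050 = 49%, within the 50% cap
Loan-to-value = 525,500/717,000 = 73.3% — pass (95% max)
Credit 705 → row 696–739; LTV 73.3% → column 62.01–75%. Grid cell → 10.25%.

10.25%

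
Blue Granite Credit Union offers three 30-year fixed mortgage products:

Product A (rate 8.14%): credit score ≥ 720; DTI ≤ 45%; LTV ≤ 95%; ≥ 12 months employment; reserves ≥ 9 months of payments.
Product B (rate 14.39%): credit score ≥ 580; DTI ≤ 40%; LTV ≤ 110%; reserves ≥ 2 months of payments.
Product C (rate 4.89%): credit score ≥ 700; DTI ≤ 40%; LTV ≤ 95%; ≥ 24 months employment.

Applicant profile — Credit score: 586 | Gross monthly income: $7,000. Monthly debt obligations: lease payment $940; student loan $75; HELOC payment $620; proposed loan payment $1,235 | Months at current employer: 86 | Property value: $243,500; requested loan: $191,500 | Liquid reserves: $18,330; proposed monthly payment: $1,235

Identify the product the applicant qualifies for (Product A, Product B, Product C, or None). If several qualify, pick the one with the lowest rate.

None

Total debts = (940 + 75 + 620 + 1,235) = 2,870; DTI = 2,870/7,000 = 41%.
LTV = 191,500/243,500 = 78.6%.
Reserves = 18,330/1,235 = 14.8 months.
Product A: score 586 < 720; DTI 41% ≤ 45%; LTV 78.6% ≤ 95%; employment 86 ≥ 12 mo; reserves 14.8 ≥ 9 mo → does not qualify.
Product B: score 586 ≥ 580; DTI 41% > 40%; LTV 78.6% ≤ 110%; reserves 14.8 ≥ 2 mo → does not qualify.
Product C: score 586 < 700; DTI 41% > 40%; LTV 78.6% ≤ 95%; employment 86 ≥ 24 mo → does not qualify.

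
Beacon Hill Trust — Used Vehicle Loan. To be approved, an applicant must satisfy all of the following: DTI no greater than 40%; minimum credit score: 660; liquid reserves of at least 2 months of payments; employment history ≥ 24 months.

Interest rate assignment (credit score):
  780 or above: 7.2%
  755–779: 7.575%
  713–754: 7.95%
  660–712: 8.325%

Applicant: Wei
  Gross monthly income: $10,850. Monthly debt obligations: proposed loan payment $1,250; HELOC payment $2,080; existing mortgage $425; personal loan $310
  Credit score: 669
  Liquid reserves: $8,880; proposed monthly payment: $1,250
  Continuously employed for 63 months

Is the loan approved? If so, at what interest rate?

Credit score 669 ≥ 660 (meets minimum)
Reserves: 8,880 ÷ 1,250 = 7.1 months (meets 2-month minimum)
Employment 63 ≥ 24 months
Total monthly debts = (1,250 + 2,080 + 425 + 310) = 4,065. Debt-to-income = 4,065/10,850 = 37.5% — meets 40% limit
All requirements met. Score 669 falls in the 660–712 tier → 8.325%.

Approved at 8.325%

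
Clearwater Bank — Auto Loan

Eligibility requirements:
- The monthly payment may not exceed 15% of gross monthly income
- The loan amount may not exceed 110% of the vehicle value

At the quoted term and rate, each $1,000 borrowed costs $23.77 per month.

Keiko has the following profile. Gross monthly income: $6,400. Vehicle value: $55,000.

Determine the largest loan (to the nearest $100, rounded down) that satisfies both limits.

Payment cap: 15% × $6,400 = $960/month.
At $23.77 per $1,000, that supports 960/23.77 × 1,000 ≈ $40,387 → $40,300.
LTV cap: 110% × $55,000 = $60,500 → $60,500.
Binding constraint: payment-to-income.

$40,300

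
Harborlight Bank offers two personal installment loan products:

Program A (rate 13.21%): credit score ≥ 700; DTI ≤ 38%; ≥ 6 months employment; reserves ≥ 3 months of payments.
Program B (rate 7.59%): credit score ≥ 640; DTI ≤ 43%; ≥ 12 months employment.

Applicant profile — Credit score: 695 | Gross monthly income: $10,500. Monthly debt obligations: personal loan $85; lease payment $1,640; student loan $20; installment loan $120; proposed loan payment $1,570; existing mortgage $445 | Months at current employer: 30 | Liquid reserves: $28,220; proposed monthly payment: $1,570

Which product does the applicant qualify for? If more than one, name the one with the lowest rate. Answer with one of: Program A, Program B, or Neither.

Program B

Total debts = (85 + 1,640 + 20 + 120 + 1,570 + 445) = 3,880; DTI = 3,880/10,500 = 37%.
Reserves = 28,220/1,570 = 18.0 months.
Program A: score 695 < 700; DTI 37% ≤ 38%; employment 30 ≥ 6 mo; reserves 18.0 ≥ 3 mo → does not qualify.
Program B: score 695 ≥ 640; DTI 37% ≤ 43%; employment 30 ≥ 12 mo → qualifies.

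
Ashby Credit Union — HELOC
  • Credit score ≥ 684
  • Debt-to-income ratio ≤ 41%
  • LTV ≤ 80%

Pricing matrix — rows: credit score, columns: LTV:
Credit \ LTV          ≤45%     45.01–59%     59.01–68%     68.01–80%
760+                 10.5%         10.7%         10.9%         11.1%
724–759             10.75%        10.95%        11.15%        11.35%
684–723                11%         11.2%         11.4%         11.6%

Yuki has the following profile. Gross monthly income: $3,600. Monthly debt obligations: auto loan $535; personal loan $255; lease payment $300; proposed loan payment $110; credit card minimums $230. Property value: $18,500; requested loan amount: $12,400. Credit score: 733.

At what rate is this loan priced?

Credit score 733 ≥ 684; Total monthly debts = (535 + 255 + 300 + 110 + 230) = 1,430. DTI: 1,430 ÷ 3,600 = 39.7%, within the 41% cap
Loan-to-value = 12,400/18,500 = 67% — pass (80% max)
Credit 733 → row 724–759; LTV 67% → column 59.01–68%. Grid cell → 11.15%.

11.15%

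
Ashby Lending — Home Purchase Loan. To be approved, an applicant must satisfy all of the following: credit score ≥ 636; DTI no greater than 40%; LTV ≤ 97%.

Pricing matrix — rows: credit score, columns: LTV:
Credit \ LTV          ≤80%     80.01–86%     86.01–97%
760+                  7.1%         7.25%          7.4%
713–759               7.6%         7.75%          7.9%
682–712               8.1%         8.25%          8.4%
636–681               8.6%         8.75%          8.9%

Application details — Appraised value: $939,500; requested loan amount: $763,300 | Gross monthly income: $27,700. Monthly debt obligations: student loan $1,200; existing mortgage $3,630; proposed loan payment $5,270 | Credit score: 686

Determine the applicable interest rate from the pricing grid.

Credit score 686 ≥ 636; Total monthly debts = (1,200 + 3,630 + 5,270) = 10,100. DTI: 10,100 ÷ 27,700 = 36.5%, within the 40% cap
LTV = 763,300/939,500 = 81.2% ≤ 97%
Credit 686 → row 682–712; LTV 81.2% → column 80.01–86%. Grid cell → 8.25%.

8.25%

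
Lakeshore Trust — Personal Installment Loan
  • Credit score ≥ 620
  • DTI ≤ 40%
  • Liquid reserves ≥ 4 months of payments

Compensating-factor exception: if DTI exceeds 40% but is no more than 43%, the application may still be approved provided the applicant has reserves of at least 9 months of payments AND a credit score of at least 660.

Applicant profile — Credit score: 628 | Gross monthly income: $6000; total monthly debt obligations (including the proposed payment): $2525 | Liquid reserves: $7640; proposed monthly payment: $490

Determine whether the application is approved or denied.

Denied

Credit score 628 ≥ 620 (meets base)
DTI: 2,525 ÷ 6,000 = 42.1%, over the 40% base limit.
Reserves = 7,640/490 = 15.6 months ≥ 4
42.1% falls in the override range (40%–43%), so the compensating-factor test applies.
Reserves 15.6 ≥ 9 months; credit score 628 < 660.
Override conditions not both satisfied; exception does not apply.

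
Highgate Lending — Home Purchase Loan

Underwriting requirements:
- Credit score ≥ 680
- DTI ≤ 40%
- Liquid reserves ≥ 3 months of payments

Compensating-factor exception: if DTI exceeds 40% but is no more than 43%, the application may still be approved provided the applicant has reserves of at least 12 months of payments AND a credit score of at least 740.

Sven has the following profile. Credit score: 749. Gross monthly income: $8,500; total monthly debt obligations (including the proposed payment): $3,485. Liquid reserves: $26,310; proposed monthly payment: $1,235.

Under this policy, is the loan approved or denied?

Credit score 749 ≥ 680 (meets base)
DTI = 3,485/8,500 = 41% > 40% — standard DTI limit exceeded.
Reserves: 26,310 ÷ 1,235 = 21.3 months (meets 3-month minimum)
41% falls in the override range (40%–43%), so the compensating-factor test applies.
Reserves 21.3 ≥ 12 months; credit score 749 ≥ 740.
Both override conditions satisfied; DTI exception granted.

Approved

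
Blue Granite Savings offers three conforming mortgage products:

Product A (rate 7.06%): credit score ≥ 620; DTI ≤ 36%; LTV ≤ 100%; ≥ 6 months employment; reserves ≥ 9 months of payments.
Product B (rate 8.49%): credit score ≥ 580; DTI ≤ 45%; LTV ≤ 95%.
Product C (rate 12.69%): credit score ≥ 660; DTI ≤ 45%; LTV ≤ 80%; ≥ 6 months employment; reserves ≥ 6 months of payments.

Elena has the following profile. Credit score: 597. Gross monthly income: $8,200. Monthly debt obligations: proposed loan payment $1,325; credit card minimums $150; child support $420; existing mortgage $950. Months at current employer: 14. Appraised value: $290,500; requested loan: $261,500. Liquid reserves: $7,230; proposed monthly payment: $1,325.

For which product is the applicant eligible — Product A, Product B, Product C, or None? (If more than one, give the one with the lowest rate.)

Total debts = (1,325 + 150 + 420 + 950) = 2,845; DTI = 2,845/8,200 = 34.7%.
LTV = 261,500/290,500 = 90%.
Reserves = 7,230/1,325 = 5.5 months.
Product A: score 597 < 620; DTI 34.7% ≤ 36%; LTV 90% ≤ 100%; employment 14 ≥ 6 mo; reserves 5.5 < 9 mo → does not qualify.
Product B: score 597 ≥ 580; DTI 34.7% ≤ 45%; LTV 90% ≤ 95% → qualifies.
Product C: score 597 < 660; DTI 34.7% ≤ 45%; LTV 90% > 80%; employment 14 ≥ 6 mo; reserves 5.5 < 6 mo → does not qualify.

Product B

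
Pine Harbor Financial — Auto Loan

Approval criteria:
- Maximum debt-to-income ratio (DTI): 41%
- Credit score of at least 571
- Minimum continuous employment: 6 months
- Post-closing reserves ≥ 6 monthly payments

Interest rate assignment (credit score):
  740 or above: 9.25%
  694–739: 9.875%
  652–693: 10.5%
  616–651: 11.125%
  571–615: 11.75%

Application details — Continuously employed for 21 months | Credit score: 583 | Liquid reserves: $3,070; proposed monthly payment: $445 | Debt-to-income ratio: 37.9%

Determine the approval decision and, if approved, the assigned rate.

Credit score 583 ≥ 571 (meets minimum)
Reserves = 3,070/445 = 6.9 months ≥ 6
Employment 21 ≥ 6 months
DTI 37.9% ≤ 41%
All requirements met. Score 583 falls in the 571–615 tier → 11.75%.

Approved at 11.75%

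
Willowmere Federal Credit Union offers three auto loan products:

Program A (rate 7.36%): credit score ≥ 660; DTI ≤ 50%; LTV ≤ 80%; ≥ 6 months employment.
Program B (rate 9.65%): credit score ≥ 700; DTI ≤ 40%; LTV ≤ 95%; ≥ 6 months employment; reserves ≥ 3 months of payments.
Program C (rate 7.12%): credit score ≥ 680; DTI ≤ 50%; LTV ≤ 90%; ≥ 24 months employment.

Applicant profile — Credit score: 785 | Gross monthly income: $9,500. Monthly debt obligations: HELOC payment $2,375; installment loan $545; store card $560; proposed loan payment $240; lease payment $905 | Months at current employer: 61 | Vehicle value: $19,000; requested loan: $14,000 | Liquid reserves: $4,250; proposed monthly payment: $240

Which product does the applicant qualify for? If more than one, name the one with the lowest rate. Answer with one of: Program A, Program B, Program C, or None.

Program C

Total debts = (2,375 + 545 + 560 + 240 + 905) = 4,625; DTI = 4,625/9,500 = 48.7%.
LTV = 14,000/19,000 = 73.7%.
Reserves = 4,250/240 = 17.7 months.
Program A: score 785 ≥ 660; DTI 48.7% ≤ 50%; LTV 73.7% ≤ 80%; employment 61 ≥ 6 mo → qualifies.
Program B: score 785 ≥ 700; DTI 48.7% > 40%; LTV 73.7% ≤ 95%; employment 61 ≥ 6 mo; reserves 17.7 ≥ 3 mo → does not qualify.
Program C: score 785 ≥ 680; DTI 48.7% ≤ 50%; LTV 73.7% ≤ 90%; employment 61 ≥ 24 mo → qualifies.
Qualifying: Program A, Program C. Lowest rate is 7.12% → Program C.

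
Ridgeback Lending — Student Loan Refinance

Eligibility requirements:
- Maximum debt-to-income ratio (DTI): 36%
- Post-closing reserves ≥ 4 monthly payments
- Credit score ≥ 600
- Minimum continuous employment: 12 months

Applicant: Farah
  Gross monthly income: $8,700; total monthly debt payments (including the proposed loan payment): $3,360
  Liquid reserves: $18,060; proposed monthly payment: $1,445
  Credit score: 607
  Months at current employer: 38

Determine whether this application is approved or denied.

DTI: 3,360 ÷ 8,700 = 38.6%, exceeds the 36% cap
Reserves = 18,060/1,445 = 12.5 months ≥ 4
Credit score 607 ≥ 600 (meets)
Employment 38 ≥ 12 months
Fails on DTI.

Denied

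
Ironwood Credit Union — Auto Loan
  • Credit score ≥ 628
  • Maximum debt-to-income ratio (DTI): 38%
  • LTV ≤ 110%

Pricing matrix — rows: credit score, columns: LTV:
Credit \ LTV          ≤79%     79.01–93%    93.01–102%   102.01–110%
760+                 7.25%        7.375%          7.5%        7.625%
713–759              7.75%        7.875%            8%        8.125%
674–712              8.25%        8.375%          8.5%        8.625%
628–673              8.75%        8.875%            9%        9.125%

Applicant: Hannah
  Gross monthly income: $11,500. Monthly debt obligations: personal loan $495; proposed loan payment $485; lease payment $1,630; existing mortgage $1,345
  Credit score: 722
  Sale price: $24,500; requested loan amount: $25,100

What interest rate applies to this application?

Credit score 722 ≥ 628; Total monthly debts = (495 + 485 + 1,630 + 1,345) = 3,955. Debt-to-income = 3,955/11,500 = 34.4% — meets 38% limit
Loan-to-value = 25,100/24,500 = 102.4% — pass (110% max)
Score 722 is in the 713–759 band; LTV 102.4% is in the 102.01–110% band → 8.125%.

8.125%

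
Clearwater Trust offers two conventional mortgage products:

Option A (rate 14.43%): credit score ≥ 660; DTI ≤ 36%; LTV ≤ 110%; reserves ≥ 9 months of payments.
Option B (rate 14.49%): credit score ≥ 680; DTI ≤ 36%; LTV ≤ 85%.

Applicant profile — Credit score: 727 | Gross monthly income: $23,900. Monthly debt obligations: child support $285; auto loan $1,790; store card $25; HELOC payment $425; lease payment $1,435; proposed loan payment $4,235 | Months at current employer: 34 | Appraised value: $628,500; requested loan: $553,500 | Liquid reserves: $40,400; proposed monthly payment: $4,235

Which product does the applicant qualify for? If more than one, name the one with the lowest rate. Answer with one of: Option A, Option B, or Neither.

Total debts = (285 + 1,790 + 25 + 425 + 1,435 + 4,235) = 8,195; DTI = 8,195/23,900 = 34.3%.
LTV = 553,500/628,500 = 88.1%.
Reserves = 40,400/4,235 = 9.5 months.
Option A: score 727 ≥ 660; DTI 34.3% ≤ 36%; LTV 88.1% ≤ 110%; reserves 9.5 ≥ 9 mo → qualifies.
Option B: score 727 ≥ 680; DTI 34.3% ≤ 36%; LTV 88.1% > 85% → does not qualify.

Option A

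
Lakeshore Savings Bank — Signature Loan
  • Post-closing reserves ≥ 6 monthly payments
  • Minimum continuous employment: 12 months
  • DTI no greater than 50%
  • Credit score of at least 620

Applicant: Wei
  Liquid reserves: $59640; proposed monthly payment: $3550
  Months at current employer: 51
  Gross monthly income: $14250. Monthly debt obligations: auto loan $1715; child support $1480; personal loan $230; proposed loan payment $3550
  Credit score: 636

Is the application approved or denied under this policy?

Approved

Liquid reserves cover 59,640/3,550 = 16.8 months — ≥ 6 required
Employment 51 ≥ 12 months
Total monthly debts = (1,715 + 1,480 + 230 + 3,550) = 6,975. DTI: 6,975 ÷ 14,250 = 48.9%, within the 50% cap
Credit score 636 ≥ 620 (meets)
All criteria satisfied.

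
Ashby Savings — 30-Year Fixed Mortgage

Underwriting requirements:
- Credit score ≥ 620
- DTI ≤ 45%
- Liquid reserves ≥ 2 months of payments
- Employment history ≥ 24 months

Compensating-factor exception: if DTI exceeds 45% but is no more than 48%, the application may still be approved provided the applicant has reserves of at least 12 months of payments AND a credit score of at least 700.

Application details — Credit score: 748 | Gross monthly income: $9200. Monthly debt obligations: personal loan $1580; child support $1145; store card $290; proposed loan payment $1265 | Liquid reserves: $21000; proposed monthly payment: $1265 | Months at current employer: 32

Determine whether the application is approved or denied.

Credit score 748 ≥ 620 (meets base)
Total debts = (1,580 + 1,145 + 290 + 1,265) = 4,280. DTI: 4,280 ÷ 9,200 = 46.5%, over the 45% base limit.
Liquid reserves cover 21,000/1,265 = 16.6 months — ≥ 2 required
Employment 32 ≥ 24 months
DTI 46.5% is within the 45%–48% exception band; checking compensating factors.
Reserves 16.6 ≥ 12 months; credit score 748 ≥ 700.
Both override conditions satisfied; DTI exception granted.

Approved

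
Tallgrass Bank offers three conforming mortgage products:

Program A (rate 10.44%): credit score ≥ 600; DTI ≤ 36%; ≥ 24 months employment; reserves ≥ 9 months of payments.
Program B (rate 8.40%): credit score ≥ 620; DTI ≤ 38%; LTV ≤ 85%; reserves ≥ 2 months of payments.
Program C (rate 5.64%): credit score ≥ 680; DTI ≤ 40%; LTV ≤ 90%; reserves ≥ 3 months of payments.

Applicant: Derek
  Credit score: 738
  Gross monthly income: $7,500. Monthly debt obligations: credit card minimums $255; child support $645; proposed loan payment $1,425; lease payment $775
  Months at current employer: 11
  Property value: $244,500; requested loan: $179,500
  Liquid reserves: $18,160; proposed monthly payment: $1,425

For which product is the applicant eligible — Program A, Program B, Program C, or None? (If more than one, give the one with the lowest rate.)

Total debts = (255 + 645 + 1,425 + 775) = 3,100; DTI = 3,100/7,500 = 41.3%.
LTV = 179,500/244,500 = 73.4%.
Reserves = 18,160/1,425 = 12.7 months.
Program A: score 738 ≥ 600; DTI 41.3% > 36%; employment 11 < 24 mo; reserves 12.7 ≥ 9 mo → does not qualify.
Program B: score 738 ≥ 620; DTI 41.3% > 38%; LTV 73.4% ≤ 85%; reserves 12.7 ≥ 2 mo → does not qualify.
Program C: score 738 ≥ 680; DTI 41.3% > 40%; LTV 73.4% ≤ 90%; reserves 12.7 ≥ 3 mo → does not qualify.

None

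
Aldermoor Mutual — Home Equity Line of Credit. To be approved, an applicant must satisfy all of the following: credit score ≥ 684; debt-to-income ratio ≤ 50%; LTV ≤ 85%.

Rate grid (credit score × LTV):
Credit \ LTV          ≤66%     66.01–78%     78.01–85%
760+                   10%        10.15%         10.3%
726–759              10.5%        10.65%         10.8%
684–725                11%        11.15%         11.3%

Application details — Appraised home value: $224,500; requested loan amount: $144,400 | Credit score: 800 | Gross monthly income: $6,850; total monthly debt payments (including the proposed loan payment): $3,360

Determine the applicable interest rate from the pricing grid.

Credit score 800 ≥ 684; DTI = 3,360/6,850 = 49.1% ≤ 50%
LTV: 144,400 ÷ 224,500 = 64.3%, within 85% cap
Row: 800 falls in 760+. Column: 64.3% falls in ≤66%. Rate = 10%.

10%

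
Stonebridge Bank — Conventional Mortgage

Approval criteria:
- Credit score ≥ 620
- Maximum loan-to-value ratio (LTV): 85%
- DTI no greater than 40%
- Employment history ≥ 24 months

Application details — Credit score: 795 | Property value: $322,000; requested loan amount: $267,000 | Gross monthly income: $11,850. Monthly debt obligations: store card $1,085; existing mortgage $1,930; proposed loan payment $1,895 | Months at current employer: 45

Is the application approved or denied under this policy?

Denied

Credit score 795 ≥ 620 (meets)
Loan-to-value = 267,000/322,000 = 82.9% — pass (85% max)
Total monthly debts = (1,085 + 1,930 + 1,895) = 4,910. Debt-to-income = 4,910/11,850 = 41.4% — over 40% limit
Employment 45 ≥ 24 months
Fails on DTI.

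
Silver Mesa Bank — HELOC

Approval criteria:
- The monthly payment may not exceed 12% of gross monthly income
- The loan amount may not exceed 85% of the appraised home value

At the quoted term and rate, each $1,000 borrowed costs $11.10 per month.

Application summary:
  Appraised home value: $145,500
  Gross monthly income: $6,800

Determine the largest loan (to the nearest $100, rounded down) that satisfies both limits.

Payment cap: 12% × $6,800 = $816/month.
At $11.10 per $1,000, that supports 816/11.10 × 1,000 ≈ $73,513 → $73,500.
LTV cap: 85% × $145,500 = $123,675 → $123,600.
Binding constraint: payment-to-income.

$73,500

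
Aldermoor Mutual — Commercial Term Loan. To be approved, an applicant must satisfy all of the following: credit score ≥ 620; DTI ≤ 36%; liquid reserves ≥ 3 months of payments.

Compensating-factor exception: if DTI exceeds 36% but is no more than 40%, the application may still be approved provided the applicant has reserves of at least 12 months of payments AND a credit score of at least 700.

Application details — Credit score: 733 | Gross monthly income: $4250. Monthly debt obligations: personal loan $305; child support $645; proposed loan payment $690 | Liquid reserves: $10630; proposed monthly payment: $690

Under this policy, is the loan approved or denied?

Credit score 733 ≥ 620 (meets base)
Total debts = (305 + 645 + 690) = 1,640. DTI: 1,640 ÷ 4,250 = 38.6%, over the 36% base limit.
Reserves = 10,630/690 = 15.4 months ≥ 3
38.6% falls in the override range (36%–40%), so the compensating-factor test applies.
Override check — reserves: 15.4 mo (ok); score: 733 (ok).
Both override conditions satisfied; DTI exception granted.

Approved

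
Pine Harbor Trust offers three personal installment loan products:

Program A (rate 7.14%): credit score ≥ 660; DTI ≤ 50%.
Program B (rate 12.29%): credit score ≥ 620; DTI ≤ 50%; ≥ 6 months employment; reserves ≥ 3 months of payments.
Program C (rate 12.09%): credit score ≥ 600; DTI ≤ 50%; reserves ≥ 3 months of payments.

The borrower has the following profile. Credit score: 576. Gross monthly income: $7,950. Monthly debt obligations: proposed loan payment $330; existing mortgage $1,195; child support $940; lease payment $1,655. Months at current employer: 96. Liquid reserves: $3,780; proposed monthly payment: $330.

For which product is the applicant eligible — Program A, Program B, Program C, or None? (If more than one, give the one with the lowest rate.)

None

Total debts = (330 + 1,195 + 940 + 1,655) = 4,120; DTI = 4,120/7,950 = 51.8%.
Reserves = 3,780/330 = 11.5 months.
Program A: score 576 < 660; DTI 51.8% > 50% → does not qualify.
Program B: score 576 < 620; DTI 51.8% > 50%; employment 96 ≥ 6 mo; reserves 11.5 ≥ 3 mo → does not qualify.
Program C: score 576 < 600; DTI 51.8% > 50%; reserves 11.5 ≥ 3 mo → does not qualify.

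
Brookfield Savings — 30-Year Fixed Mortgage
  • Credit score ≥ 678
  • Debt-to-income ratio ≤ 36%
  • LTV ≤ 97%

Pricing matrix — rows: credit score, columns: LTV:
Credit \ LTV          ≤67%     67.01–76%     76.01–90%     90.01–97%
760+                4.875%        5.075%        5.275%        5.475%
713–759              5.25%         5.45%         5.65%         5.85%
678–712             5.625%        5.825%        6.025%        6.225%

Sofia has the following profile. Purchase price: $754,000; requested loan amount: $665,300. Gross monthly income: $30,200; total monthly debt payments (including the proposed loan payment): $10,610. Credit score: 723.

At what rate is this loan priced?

5.65%

Credit score 723 ≥ 678; DTI = 10,610/30,200 = 35.1% ≤ 36%
LTV = 665,300/754,000 = 88.2% ≤ 97%
Row: 723 falls in 713–759. Column: 88.2% falls in 76.01–90%. Rate = 5.65%.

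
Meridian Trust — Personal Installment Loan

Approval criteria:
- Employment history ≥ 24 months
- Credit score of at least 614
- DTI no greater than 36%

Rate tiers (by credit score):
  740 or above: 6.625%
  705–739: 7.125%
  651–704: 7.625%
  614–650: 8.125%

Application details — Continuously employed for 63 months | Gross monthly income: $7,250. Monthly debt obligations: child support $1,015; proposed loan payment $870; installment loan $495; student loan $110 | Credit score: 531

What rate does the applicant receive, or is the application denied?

Denied

Credit score 531 < 614 (below minimum)
Employment 63 ≥ 24 months
Total monthly debts = (1,015 + 870 + 495 + 110) = 2,490. Debt-to-income = 2,490/7,250 = 34.3% — meets 36% limit
Not all requirements met → denied.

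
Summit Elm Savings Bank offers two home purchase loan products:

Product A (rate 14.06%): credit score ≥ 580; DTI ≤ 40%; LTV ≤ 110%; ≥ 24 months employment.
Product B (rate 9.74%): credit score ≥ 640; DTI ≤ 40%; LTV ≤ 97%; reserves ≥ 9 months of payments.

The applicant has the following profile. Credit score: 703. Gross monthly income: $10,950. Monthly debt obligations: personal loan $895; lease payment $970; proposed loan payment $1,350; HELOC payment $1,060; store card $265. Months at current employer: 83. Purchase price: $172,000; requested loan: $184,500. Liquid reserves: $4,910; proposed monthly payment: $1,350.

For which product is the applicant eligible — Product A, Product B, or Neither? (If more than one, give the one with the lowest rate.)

Neither

Total debts = (895 + 970 + 1,350 + 1,060 + 265) = 4,540; DTI = 4,540/10,950 = 41.5%.
LTV = 184,500/172,000 = 107.3%.
Reserves = 4,910/1,350 = 3.6 months.
Product A: score 703 ≥ 580; DTI 41.5% > 40%; LTV 107.3% ≤ 110%; employment 83 ≥ 24 mo → does not qualify.
Product B: score 703 ≥ 640; DTI 41.5% > 40%; LTV 107.3% > 97%; reserves 3.6 < 9 mo → does not qualify.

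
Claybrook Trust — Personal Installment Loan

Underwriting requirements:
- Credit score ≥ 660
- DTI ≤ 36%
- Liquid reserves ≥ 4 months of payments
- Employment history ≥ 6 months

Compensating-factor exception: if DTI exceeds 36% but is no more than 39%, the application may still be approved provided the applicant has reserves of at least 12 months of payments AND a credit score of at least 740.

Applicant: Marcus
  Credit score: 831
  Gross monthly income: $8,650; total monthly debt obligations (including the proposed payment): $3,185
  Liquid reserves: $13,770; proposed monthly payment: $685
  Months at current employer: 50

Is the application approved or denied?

Credit score 831 ≥ 660 (meets base)
DTI: 3,185 ÷ 8,650 = 36.8%, over the 36% base limit.
Reserves: 13,770 ÷ 685 = 20.1 months (meets 4-month minimum)
Employment 50 ≥ 6 months
DTI 36.8% is within the 36%–39% exception band; checking compensating factors.
Override check — reserves: 20.1 mo (ok); score: 831 (ok).
Both override conditions satisfied; DTI exception granted.

Approved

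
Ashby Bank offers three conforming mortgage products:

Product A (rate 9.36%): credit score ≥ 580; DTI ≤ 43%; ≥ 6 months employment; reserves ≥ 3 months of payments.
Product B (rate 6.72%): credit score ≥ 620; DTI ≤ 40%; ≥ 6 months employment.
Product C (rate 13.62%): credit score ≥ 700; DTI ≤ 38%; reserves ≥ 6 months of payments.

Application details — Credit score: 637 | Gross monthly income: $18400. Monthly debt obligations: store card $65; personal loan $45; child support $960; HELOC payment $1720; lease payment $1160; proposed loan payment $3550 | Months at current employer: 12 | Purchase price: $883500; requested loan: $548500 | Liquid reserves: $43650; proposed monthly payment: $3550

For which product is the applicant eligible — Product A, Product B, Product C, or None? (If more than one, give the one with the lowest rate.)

Product A

Total debts = (65 + 45 + 960 + 1,720 + 1,160 + 3,550) = 7,500; DTI = 7,500/18,400 = 40.8%.
LTV = 548,500/883,500 = 62.1%.
Reserves = 43,650/3,550 = 12.3 months.
Product A: score 637 ≥ 580; DTI 40.8% ≤ 43%; employment 12 ≥ 6 mo; reserves 12.3 ≥ 3 mo → qualifies.
Product B: score 637 ≥ 620; DTI 40.8% > 40%; employment 12 ≥ 6 mo → does not qualify.
Product C: score 637 < 700; DTI 40.8% > 38%; reserves 12.3 ≥ 6 mo → does not qualify.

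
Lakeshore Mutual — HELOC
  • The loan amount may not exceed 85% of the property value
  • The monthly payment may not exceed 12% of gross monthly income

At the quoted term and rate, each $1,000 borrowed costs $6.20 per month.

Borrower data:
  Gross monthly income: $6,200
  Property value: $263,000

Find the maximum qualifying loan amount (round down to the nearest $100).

Payment cap: 12% × $6,200 = $744/month.
At $6.20 per $1,000, that supports 744/6.20 × 1,000 ≈ $120,000 → $120,000.
LTV cap: 85% × $263,000 = $223,550 → $223,500.
Binding constraint: payment-to-income.

$120,000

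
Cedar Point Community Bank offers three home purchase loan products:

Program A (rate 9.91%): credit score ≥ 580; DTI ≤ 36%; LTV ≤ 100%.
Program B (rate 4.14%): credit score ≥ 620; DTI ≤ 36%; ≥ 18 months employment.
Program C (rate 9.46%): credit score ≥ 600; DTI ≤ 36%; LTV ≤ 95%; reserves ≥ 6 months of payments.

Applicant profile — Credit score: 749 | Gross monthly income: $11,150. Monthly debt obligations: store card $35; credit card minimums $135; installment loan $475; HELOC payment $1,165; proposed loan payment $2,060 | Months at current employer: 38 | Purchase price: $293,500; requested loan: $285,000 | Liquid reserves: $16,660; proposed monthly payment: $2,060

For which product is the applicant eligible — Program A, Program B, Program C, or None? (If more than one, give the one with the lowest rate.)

Program B

Total debts = (35 + 135 + 475 + 1,165 + 2,060) = 3,870; DTI = 3,870/11,150 = 34.7%.
LTV = 285,000/293,500 = 97.1%.
Reserves = 16,660/2,060 = 8.1 months.
Program A: score 749 ≥ 580; DTI 34.7% ≤ 36%; LTV 97.1% ≤ 100% → qualifies.
Program B: score 749 ≥ 620; DTI 34.7% ≤ 36%; employment 38 ≥ 18 mo → qualifies.
Program C: score 749 ≥ 600; DTI 34.7% ≤ 36%; LTV 97.1% > 95%; reserves 8.1 ≥ 6 mo → does not qualify.
Qualifying: Program A, Program B. Lowest rate is 4.14% → Program B.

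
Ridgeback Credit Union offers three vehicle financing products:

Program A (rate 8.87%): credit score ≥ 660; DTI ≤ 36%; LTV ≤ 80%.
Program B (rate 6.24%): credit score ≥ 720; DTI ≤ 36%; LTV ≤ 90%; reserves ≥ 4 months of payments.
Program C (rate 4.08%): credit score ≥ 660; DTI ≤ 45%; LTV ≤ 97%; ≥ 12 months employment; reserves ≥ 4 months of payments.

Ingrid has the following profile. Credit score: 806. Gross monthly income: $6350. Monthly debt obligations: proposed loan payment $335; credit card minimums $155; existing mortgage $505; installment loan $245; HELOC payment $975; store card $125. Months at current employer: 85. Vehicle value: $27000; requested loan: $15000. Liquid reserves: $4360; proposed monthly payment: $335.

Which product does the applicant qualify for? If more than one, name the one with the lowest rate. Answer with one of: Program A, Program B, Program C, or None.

Total debts = (335 + 155 + 505 + 245 + 975 + 125) = 2,340; DTI = 2,340/6,350 = 36.9%.
LTV = 15,000/27,000 = 55.6%.
Reserves = 4,360/335 = 13.0 months.
Program A: score 806 ≥ 660; DTI 36.9% > 36%; LTV 55.6% ≤ 80% → does not qualify.
Program B: score 806 ≥ 720; DTI 36.9% > 36%; LTV 55.6% ≤ 90%; reserves 13.0 ≥ 4 mo → does not qualify.
Program C: score 806 ≥ 660; DTI 36.9% ≤ 45%; LTV 55.6% ≤ 97%; employment 85 ≥ 12 mo; reserves 13.0 ≥ 4 mo → qualifies.

Program C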